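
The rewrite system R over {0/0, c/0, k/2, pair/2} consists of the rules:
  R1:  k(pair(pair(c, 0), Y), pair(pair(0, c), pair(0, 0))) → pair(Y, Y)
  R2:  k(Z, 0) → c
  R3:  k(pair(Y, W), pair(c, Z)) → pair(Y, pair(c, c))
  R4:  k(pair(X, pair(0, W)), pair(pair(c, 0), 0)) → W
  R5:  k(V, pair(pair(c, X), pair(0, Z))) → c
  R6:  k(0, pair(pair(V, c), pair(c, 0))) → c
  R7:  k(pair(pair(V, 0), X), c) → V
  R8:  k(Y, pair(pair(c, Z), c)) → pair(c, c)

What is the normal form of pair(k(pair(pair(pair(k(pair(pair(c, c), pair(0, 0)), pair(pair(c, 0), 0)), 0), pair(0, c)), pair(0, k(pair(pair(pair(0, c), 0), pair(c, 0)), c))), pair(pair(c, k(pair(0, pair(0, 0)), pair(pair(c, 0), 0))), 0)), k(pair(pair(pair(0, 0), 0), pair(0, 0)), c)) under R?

pair(pair(0, c), pair(0, 0))

1. pair(k(pair(pair(pair(k(pair(pair(c, c), pair(0, 0)), pair(pair(c, 0), 0)), 0), pair(0, c)), pair(0, k(pair(pair(pair(0, c), 0), pair(c, 0)), c))), pair(pair(c, k(pair(0, pair(0, 0)), pair(pair(c, 0), 0))), 0)), k(pair(pair(pair(0, 0), 0), pair(0, 0)), c))  →  pair(k(pair(pair(pair(0, 0), pair(0, c)), pair(0, k(pair(pair(pair(0, c), 0), pair(c, 0)), c))), pair(pair(c, k(pair(0, pair(0, 0)), pair(pair(c, 0), 0))), 0)), k(pair(pair(pair(0, 0), 0), pair(0, 0)), c))   [R4 at 1.1.1.1.1]
2. pair(k(pair(pair(pair(0, 0), pair(0, c)), pair(0, k(pair(pair(pair(0, c), 0), pair(c, 0)), c))), pair(pair(c, k(pair(0, pair(0, 0)), pair(pair(c, 0), 0))), 0)), k(pair(pair(pair(0, 0), 0), pair(0, 0)), c))  →  pair(k(pair(pair(pair(0, 0), pair(0, c)), pair(0, pair(0, c))), pair(pair(c, k(pair(0, pair(0, 0)), pair(pair(c, 0), 0))), 0)), k(pair(pair(pair(0, 0), 0), pair(0, 0)), c))   [R7 at 1.1.2.2]
3. pair(k(pair(pair(pair(0, 0), pair(0, c)), pair(0, pair(0, c))), pair(pair(c, k(pair(0, pair(0, 0)), pair(pair(c, 0), 0))), 0)), k(pair(pair(pair(0, 0), 0), pair(0, 0)), c))  →  pair(k(pair(pair(pair(0, 0), pair(0, c)), pair(0, pair(0, c))), pair(pair(c, 0), 0)), k(pair(pair(pair(0, 0), 0), pair(0, 0)), c))   [R4 at 1.2.1.2]
4. pair(k(pair(pair(pair(0, 0), pair(0, c)), pair(0, pair(0, c))), pair(pair(c, 0), 0)), k(pair(pair(pair(0, 0), 0), pair(0, 0)), c))  →  pair(pair(0, c), k(pair(pair(pair(0, 0), 0), pair(0, 0)), c))   [R4 at 1]
5. pair(pair(0, c), k(pair(pair(pair(0, 0), 0), pair(0, 0)), c))  →  pair(pair(0, c), pair(0, 0))   [R7 at 2]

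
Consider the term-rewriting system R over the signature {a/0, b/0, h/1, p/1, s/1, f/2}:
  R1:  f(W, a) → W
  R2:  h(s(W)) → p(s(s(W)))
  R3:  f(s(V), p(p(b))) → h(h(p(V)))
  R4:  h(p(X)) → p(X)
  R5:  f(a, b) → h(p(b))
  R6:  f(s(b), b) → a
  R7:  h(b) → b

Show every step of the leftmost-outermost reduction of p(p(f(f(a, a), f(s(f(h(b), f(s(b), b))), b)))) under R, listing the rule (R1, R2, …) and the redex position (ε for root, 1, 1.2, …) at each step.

1. p(p(f(f(a, a), f(s(f(h(b), f(s(b), b))), b))))  →  p(p(f(a, f(s(f(h(b), f(s(b), b))), b))))   [R1 at 1.1.1]
2. p(p(f(a, f(s(f(h(b), f(s(b), b))), b))))  →  p(p(f(a, f(s(f(b, f(s(b), b))), b))))   [R7 at 1.1.2.1.1.1]
3. p(p(f(a, f(s(f(b, f(s(b), b))), b))))  →  p(p(f(a, f(s(f(b, a)), b))))   [R6 at 1.1.2.1.1.2]
4. p(p(f(a, f(s(f(b, a)), b))))  →  p(p(f(a, f(s(b), b))))   [R1 at 1.1.2.1.1]
5. p(p(f(a, f(s(b), b))))  →  p(p(f(a, a)))   [R6 at 1.1.2]
6. p(p(f(a, a)))  →  p(p(a))   [R1 at 1.1]

p(p(a))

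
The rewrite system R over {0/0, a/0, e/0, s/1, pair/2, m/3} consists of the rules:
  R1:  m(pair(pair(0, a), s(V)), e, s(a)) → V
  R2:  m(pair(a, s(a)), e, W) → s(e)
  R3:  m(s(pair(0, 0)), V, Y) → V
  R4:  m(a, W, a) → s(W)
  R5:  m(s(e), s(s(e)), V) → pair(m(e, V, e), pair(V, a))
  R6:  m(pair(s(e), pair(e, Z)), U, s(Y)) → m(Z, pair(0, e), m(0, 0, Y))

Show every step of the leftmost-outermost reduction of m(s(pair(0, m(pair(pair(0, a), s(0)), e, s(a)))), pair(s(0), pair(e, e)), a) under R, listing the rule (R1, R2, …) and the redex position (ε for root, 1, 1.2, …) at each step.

1. m(s(pair(0, m(pair(pair(0, a), s(0)), e, s(a)))), pair(s(0), pair(e, e)), a)  →  m(s(pair(0, 0)), pair(s(0), pair(e, e)), a)   [R1 at 1.1.2]
2. m(s(pair(0, 0)), pair(s(0), pair(e, e)), a)  →  pair(s(0), pair(e, e))   [R3 at ε]

pair(s(0), pair(e, e))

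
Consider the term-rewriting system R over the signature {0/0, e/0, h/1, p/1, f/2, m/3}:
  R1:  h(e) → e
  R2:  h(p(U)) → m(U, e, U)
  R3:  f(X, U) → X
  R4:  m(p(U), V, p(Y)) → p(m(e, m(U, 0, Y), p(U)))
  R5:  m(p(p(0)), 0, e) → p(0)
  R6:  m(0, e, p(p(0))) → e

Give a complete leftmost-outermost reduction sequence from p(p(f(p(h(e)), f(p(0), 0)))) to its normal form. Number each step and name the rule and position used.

1. p(p(f(p(h(e)), f(p(0), 0))))  →  p(p(p(h(e))))   [R3 at 1.1]
2. p(p(p(h(e))))  →  p(p(p(e)))   [R1 at 1.1.1]

p(p(p(e)))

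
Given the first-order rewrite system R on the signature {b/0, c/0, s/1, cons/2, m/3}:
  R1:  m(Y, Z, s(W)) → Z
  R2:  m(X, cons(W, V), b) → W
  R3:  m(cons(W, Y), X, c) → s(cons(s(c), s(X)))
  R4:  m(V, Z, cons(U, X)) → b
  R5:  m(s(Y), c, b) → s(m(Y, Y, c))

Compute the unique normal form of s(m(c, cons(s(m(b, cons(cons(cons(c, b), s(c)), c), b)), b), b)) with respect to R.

1. s(m(c, cons(s(m(b, cons(cons(cons(c, b), s(c)), c), b)), b), b))  →  s(s(m(b, cons(cons(cons(c, b), s(c)), c), b)))   [R2 at 1]
2. s(s(m(b, cons(cons(cons(c, b), s(c)), c), b)))  →  s(s(cons(cons(c, b), s(c))))   [R2 at 1.1]

s(s(cons(cons(c, b), s(c))))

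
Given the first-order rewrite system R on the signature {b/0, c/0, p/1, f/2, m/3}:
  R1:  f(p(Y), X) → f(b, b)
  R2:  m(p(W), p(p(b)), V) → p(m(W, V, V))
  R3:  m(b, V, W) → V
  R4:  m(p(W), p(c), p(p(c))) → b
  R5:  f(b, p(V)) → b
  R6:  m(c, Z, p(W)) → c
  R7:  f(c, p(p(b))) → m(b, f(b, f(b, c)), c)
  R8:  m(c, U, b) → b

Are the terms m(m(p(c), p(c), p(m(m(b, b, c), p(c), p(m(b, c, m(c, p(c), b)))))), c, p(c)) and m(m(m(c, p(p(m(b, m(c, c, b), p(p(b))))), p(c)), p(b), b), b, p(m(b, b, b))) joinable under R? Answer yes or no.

Reduce t₁ = m(m(p(c), p(c), p(m(m(b, b, c), p(c), p(m(b, c, m(c, p(c), b)))))), c, p(c)):
1. m(m(p(c), p(c), p(m(m(b, b, c), p(c), p(m(b, c, m(c, p(c), b)))))), c, p(c))  →  m(m(p(c), p(c), p(m(b, p(c), p(m(b, c, m(c, p(c), b)))))), c, p(c))   [R3 at 1.3.1.1]
2. m(m(p(c), p(c), p(m(b, p(c), p(m(b, c, m(c, p(c), b)))))), c, p(c))  →  m(m(p(c), p(c), p(p(c))), c, p(c))   [R3 at 1.3.1]
3. m(m(p(c), p(c), p(p(c))), c, p(c))  →  m(b, c, p(c))   [R4 at 1]
4. m(b, c, p(c))  →  c   [R3 at ε]

Reduce t₂ = m(m(m(c, p(p(m(b, m(c, c, b), p(p(b))))), p(c)), p(b), b), b, p(m(b, b, b))):
1. m(m(m(c, p(p(m(b, m(c, c, b), p(p(b))))), p(c)), p(b), b), b, p(m(b, b, b)))  →  m(m(c, p(b), b), b, p(m(b, b, b)))   [R6 at 1.1]
2. m(m(c, p(b), b), b, p(m(b, b, b)))  →  m(b, b, p(m(b, b, b)))   [R8 at 1]
3. m(b, b, p(m(b, b, b)))  →  b   [R3 at ε]

no — NF(t₁) = c, NF(t₂) = b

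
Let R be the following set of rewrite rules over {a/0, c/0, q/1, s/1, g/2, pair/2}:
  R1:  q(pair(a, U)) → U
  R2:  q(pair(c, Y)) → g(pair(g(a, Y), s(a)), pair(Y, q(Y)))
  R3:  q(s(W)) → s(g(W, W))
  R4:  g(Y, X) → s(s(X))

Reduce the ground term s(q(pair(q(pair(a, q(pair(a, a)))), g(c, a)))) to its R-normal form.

1. s(q(pair(q(pair(a, q(pair(a, a)))), g(c, a))))  →  s(q(pair(q(pair(a, a)), g(c, a))))   [R1 at 1.1.1]
2. s(q(pair(q(pair(a, a)), g(c, a))))  →  s(q(pair(a, g(c, a))))   [R1 at 1.1.1]
3. s(q(pair(a, g(c, a))))  →  s(g(c, a))   [R1 at 1]
4. s(g(c, a))  →  s(s(s(a)))   [R4 at 1]

s(s(s(a)))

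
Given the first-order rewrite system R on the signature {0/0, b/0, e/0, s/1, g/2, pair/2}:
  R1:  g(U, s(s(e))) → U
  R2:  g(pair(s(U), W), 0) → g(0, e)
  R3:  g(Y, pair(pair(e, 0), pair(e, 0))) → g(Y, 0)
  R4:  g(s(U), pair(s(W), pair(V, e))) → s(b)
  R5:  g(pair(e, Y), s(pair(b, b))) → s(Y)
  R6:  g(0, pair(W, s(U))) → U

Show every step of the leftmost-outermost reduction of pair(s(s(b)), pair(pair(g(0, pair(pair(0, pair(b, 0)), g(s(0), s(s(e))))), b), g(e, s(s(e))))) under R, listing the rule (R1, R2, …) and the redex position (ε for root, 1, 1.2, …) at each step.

pair(s(s(b)), pair(pair(0, b), e))

1. pair(s(s(b)), pair(pair(g(0, pair(pair(0, pair(b, 0)), g(s(0), s(s(e))))), b), g(e, s(s(e)))))  →  pair(s(s(b)), pair(pair(g(0, pair(pair(0, pair(b, 0)), s(0))), b), g(e, s(s(e)))))   [R1 at 2.1.1.2.2]
2. pair(s(s(b)), pair(pair(g(0, pair(pair(0, pair(b, 0)), s(0))), b), g(e, s(s(e)))))  →  pair(s(s(b)), pair(pair(0, b), g(e, s(s(e)))))   [R6 at 2.1.1]
3. pair(s(s(b)), pair(pair(0, b), g(e, s(s(e)))))  →  pair(s(s(b)), pair(pair(0, b), e))   [R1 at 2.2]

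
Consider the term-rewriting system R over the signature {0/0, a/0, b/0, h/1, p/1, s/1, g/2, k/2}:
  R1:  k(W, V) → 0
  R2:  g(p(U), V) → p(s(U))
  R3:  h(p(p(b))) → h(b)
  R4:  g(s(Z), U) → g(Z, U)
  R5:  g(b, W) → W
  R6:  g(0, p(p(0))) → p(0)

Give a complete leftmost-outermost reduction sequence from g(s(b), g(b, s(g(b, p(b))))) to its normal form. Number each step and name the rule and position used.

s(p(b))

1. g(s(b), g(b, s(g(b, p(b)))))  →  g(b, g(b, s(g(b, p(b)))))   [R4 at ε]
2. g(b, g(b, s(g(b, p(b)))))  →  g(b, s(g(b, p(b))))   [R5 at ε]
3. g(b, s(g(b, p(b))))  →  s(g(b, p(b)))   [R5 at ε]
4. s(g(b, p(b)))  →  s(p(b))   [R5 at 1]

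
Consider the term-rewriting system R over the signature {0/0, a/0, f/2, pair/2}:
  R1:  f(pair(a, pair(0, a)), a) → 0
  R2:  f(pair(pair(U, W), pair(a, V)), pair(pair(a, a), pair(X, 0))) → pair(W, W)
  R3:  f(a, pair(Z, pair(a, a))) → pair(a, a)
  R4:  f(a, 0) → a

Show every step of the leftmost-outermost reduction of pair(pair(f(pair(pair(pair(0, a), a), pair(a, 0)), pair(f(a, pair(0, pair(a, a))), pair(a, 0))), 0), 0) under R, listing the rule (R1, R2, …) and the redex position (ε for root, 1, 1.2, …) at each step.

pair(pair(pair(a, a), 0), 0)

1. pair(pair(f(pair(pair(pair(0, a), a), pair(a, 0)), pair(f(a, pair(0, pair(a, a))), pair(a, 0))), 0), 0)  →  pair(pair(f(pair(pair(pair(0, a), a), pair(a, 0)), pair(pair(a, a), pair(a, 0))), 0), 0)   [R3 at 1.1.2.1]
2. pair(pair(f(pair(pair(pair(0, a), a), pair(a, 0)), pair(pair(a, a), pair(a, 0))), 0), 0)  →  pair(pair(pair(a, a), 0), 0)   [R2 at 1.1]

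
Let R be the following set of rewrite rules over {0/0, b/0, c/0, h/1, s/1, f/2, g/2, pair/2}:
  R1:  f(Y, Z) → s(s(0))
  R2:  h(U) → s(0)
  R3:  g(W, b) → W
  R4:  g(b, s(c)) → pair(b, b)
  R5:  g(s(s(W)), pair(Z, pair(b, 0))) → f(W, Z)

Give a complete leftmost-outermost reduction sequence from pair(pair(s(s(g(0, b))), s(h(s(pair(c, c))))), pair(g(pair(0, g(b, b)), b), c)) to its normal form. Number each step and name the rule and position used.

1. pair(pair(s(s(g(0, b))), s(h(s(pair(c, c))))), pair(g(pair(0, g(b, b)), b), c))  →  pair(pair(s(s(0)), s(h(s(pair(c, c))))), pair(g(pair(0, g(b, b)), b), c))   [R3 at 1.1.1.1]
2. pair(pair(s(s(0)), s(h(s(pair(c, c))))), pair(g(pair(0, g(b, b)), b), c))  →  pair(pair(s(s(0)), s(s(0))), pair(g(pair(0, g(b, b)), b), c))   [R2 at 1.2.1]
3. pair(pair(s(s(0)), s(s(0))), pair(g(pair(0, g(b, b)), b), c))  →  pair(pair(s(s(0)), s(s(0))), pair(pair(0, g(b, b)), c))   [R3 at 2.1]
4. pair(pair(s(s(0)), s(s(0))), pair(pair(0, g(b, b)), c))  →  pair(pair(s(s(0)), s(s(0))), pair(pair(0, b), c))   [R3 at 2.1.2]

pair(pair(s(s(0)), s(s(0))), pair(pair(0, b), c))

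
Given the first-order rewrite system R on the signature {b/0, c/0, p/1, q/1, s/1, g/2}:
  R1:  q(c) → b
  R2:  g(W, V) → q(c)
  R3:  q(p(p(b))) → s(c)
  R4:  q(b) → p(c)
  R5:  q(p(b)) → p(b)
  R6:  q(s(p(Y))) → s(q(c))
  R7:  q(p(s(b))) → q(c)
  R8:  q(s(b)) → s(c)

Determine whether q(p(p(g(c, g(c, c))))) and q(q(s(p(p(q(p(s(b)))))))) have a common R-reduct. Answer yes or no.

yes — NF(t₁) = s(c), NF(t₂) = s(c)

Reduce t₁ = q(p(p(g(c, g(c, c))))):
1. q(p(p(g(c, g(c, c)))))  →  q(p(p(q(c))))   [R2 at 1.1.1]
2. q(p(p(q(c))))  →  q(p(p(b)))   [R1 at 1.1.1]
3. q(p(p(b)))  →  s(c)   [R3 at ε]

Reduce t₂ = q(q(s(p(p(q(p(s(b)))))))):
1. q(q(s(p(p(q(p(s(b))))))))  →  q(s(q(c)))   [R6 at 1]
2. q(s(q(c)))  →  q(s(b))   [R1 at 1.1]
3. q(s(b))  →  s(c)   [R8 at ε]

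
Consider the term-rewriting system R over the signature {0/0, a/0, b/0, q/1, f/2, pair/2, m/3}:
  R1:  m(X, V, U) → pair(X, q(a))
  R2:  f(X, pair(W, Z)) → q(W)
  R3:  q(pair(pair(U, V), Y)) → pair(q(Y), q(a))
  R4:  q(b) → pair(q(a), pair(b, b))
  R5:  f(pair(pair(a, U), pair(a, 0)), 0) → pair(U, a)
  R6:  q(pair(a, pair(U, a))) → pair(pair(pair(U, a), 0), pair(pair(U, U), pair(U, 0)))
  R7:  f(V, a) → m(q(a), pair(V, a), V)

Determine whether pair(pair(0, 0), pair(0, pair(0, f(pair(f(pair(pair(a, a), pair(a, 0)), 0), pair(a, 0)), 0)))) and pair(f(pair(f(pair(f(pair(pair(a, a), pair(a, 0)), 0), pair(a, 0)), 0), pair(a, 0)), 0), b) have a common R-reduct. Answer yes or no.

Reduce t₁ = pair(pair(0, 0), pair(0, pair(0, f(pair(f(pair(pair(a, a), pair(a, 0)), 0), pair(a, 0)), 0)))):
1. pair(pair(0, 0), pair(0, pair(0, f(pair(f(pair(pair(a, a), pair(a, 0)), 0), pair(a, 0)), 0))))  →  pair(pair(0, 0), pair(0, pair(0, f(pair(pair(a, a), pair(a, 0)), 0))))   [R5 at 2.2.2.1.1]
2. pair(pair(0, 0), pair(0, pair(0, f(pair(pair(a, a), pair(a, 0)), 0))))  →  pair(pair(0, 0), pair(0, pair(0, pair(a, a))))   [R5 at 2.2.2]

Reduce t₂ = pair(f(pair(f(pair(f(pair(pair(a, a), pair(a, 0)), 0), pair(a, 0)), 0), pair(a, 0)), 0), b):
1. pair(f(pair(f(pair(f(pair(pair(a, a), pair(a, 0)), 0), pair(a, 0)), 0), pair(a, 0)), 0), b)  →  pair(f(pair(f(pair(pair(a, a), pair(a, 0)), 0), pair(a, 0)), 0), b)   [R5 at 1.1.1.1.1]
2. pair(f(pair(f(pair(pair(a, a), pair(a, 0)), 0), pair(a, 0)), 0), b)  →  pair(f(pair(pair(a, a), pair(a, 0)), 0), b)   [R5 at 1.1.1]
3. pair(f(pair(pair(a, a), pair(a, 0)), 0), b)  →  pair(pair(a, a), b)   [R5 at 1]

no — NF(t₁) = pair(pair(0, 0), pair(0, pair(0, pair(a, a)))), NF(t₂) = pair(pair(a, a), b)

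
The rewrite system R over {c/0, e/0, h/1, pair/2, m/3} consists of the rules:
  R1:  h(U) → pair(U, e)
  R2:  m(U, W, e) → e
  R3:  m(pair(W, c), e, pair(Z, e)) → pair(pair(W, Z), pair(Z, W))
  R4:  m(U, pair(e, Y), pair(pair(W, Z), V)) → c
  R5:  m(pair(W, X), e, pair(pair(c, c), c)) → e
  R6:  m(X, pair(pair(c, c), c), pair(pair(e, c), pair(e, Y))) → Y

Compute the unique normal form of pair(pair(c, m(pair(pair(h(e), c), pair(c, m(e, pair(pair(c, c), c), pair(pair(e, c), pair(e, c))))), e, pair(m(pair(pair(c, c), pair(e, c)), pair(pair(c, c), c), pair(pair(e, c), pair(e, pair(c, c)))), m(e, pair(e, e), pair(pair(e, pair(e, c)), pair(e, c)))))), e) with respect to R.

pair(pair(c, e), e)

1. pair(pair(c, m(pair(pair(h(e), c), pair(c, m(e, pair(pair(c, c), c), pair(pair(e, c), pair(e, c))))), e, pair(m(pair(pair(c, c), pair(e, c)), pair(pair(c, c), c), pair(pair(e, c), pair(e, pair(c, c)))), m(e, pair(e, e), pair(pair(e, pair(e, c)), pair(e, c)))))), e)  →  pair(pair(c, m(pair(pair(pair(e, e), c), pair(c, m(e, pair(pair(c, c), c), pair(pair(e, c), pair(e, c))))), e, pair(m(pair(pair(c, c), pair(e, c)), pair(pair(c, c), c), pair(pair(e, c), pair(e, pair(c, c)))), m(e, pair(e, e), pair(pair(e, pair(e, c)), pair(e, c)))))), e)   [R1 at 1.2.1.1.1]
2. pair(pair(c, m(pair(pair(pair(e, e), c), pair(c, m(e, pair(pair(c, c), c), pair(pair(e, c), pair(e, c))))), e, pair(m(pair(pair(c, c), pair(e, c)), pair(pair(c, c), c), pair(pair(e, c), pair(e, pair(c, c)))), m(e, pair(e, e), pair(pair(e, pair(e, c)), pair(e, c)))))), e)  →  pair(pair(c, m(pair(pair(pair(e, e), c), pair(c, c)), e, pair(m(pair(pair(c, c), pair(e, c)), pair(pair(c, c), c), pair(pair(e, c), pair(e, pair(c, c)))), m(e, pair(e, e), pair(pair(e, pair(e, c)), pair(e, c)))))), e)   [R6 at 1.2.1.2.2]
3. pair(pair(c, m(pair(pair(pair(e, e), c), pair(c, c)), e, pair(m(pair(pair(c, c), pair(e, c)), pair(pair(c, c), c), pair(pair(e, c), pair(e, pair(c, c)))), m(e, pair(e, e), pair(pair(e, pair(e, c)), pair(e, c)))))), e)  →  pair(pair(c, m(pair(pair(pair(e, e), c), pair(c, c)), e, pair(pair(c, c), m(e, pair(e, e), pair(pair(e, pair(e, c)), pair(e, c)))))), e)   [R6 at 1.2.3.1]
4. pair(pair(c, m(pair(pair(pair(e, e), c), pair(c, c)), e, pair(pair(c, c), m(e, pair(e, e), pair(pair(e, pair(e, c)), pair(e, c)))))), e)  →  pair(pair(c, m(pair(pair(pair(e, e), c), pair(c, c)), e, pair(pair(c, c), c))), e)   [R4 at 1.2.3.2]
5. pair(pair(c, m(pair(pair(pair(e, e), c), pair(c, c)), e, pair(pair(c, c), c))), e)  →  pair(pair(c, e), e)   [R5 at 1.2]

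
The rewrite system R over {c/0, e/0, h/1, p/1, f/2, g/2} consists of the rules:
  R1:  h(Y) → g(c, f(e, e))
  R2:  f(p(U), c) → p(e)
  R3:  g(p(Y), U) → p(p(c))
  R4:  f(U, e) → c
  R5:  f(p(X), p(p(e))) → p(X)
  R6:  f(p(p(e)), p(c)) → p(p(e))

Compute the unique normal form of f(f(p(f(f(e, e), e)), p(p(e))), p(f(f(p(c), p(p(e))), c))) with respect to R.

1. f(f(p(f(f(e, e), e)), p(p(e))), p(f(f(p(c), p(p(e))), c)))  →  f(p(f(f(e, e), e)), p(f(f(p(c), p(p(e))), c)))   [R5 at 1]
2. f(p(f(f(e, e), e)), p(f(f(p(c), p(p(e))), c)))  →  f(p(c), p(f(f(p(c), p(p(e))), c)))   [R4 at 1.1]
3. f(p(c), p(f(f(p(c), p(p(e))), c)))  →  f(p(c), p(f(p(c), c)))   [R5 at 2.1.1]
4. f(p(c), p(f(p(c), c)))  →  f(p(c), p(p(e)))   [R2 at 2.1]
5. f(p(c), p(p(e)))  →  p(c)   [R5 at ε]

p(c)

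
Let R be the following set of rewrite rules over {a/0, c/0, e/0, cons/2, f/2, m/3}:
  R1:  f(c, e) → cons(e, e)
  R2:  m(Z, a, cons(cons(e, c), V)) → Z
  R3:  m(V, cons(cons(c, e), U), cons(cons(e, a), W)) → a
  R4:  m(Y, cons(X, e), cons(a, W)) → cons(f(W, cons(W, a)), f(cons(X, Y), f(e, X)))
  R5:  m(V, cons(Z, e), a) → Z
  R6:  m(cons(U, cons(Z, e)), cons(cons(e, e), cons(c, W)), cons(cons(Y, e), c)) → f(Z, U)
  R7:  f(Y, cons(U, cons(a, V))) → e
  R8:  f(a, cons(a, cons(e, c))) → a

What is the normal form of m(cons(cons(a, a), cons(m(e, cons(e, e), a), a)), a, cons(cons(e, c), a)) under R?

1. m(cons(cons(a, a), cons(m(e, cons(e, e), a), a)), a, cons(cons(e, c), a))  →  cons(cons(a, a), cons(m(e, cons(e, e), a), a))   [R2 at ε]
2. cons(cons(a, a), cons(m(e, cons(e, e), a), a))  →  cons(cons(a, a), cons(e, a))   [R5 at 2.1]

cons(cons(a, a), cons(e, a))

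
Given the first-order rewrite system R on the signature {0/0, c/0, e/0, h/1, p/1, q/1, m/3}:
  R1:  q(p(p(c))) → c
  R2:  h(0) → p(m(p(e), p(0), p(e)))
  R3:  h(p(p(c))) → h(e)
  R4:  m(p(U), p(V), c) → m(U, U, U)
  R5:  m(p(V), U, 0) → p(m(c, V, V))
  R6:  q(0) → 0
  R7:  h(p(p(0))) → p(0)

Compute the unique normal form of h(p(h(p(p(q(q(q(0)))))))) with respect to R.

p(0)

1. h(p(h(p(p(q(q(q(0))))))))  →  h(p(h(p(p(q(q(0)))))))   [R6 at 1.1.1.1.1.1.1]
2. h(p(h(p(p(q(q(0)))))))  →  h(p(h(p(p(q(0))))))   [R6 at 1.1.1.1.1.1]
3. h(p(h(p(p(q(0))))))  →  h(p(h(p(p(0)))))   [R6 at 1.1.1.1.1]
4. h(p(h(p(p(0)))))  →  h(p(p(0)))   [R7 at 1.1]
5. h(p(p(0)))  →  p(0)   [R7 at ε]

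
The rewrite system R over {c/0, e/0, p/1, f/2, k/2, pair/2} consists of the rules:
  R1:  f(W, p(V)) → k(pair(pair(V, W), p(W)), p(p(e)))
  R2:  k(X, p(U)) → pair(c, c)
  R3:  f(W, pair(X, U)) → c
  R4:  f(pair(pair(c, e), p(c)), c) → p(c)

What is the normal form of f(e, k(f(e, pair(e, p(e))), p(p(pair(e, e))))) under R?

1. f(e, k(f(e, pair(e, p(e))), p(p(pair(e, e)))))  →  f(e, pair(c, c))   [R2 at 2]
2. f(e, pair(c, c))  →  c   [R3 at ε]

c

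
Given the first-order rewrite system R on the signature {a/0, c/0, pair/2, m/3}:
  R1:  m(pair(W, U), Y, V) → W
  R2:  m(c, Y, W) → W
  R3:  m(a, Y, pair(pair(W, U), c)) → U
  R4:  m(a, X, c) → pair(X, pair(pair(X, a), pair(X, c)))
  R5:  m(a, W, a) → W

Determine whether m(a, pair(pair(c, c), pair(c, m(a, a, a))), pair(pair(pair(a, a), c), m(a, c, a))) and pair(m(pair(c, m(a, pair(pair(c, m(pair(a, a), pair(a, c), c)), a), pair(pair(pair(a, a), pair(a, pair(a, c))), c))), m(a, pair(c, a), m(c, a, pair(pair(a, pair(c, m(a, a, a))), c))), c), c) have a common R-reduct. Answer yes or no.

Reduce t₁ = m(a, pair(pair(c, c), pair(c, m(a, a, a))), pair(pair(pair(a, a), c), m(a, c, a))):
1. m(a, pair(pair(c, c), pair(c, m(a, a, a))), pair(pair(pair(a, a), c), m(a, c, a)))  →  m(a, pair(pair(c, c), pair(c, a)), pair(pair(pair(a, a), c), m(a, c, a)))   [R5 at 2.2.2]
2. m(a, pair(pair(c, c), pair(c, a)), pair(pair(pair(a, a), c), m(a, c, a)))  →  m(a, pair(pair(c, c), pair(c, a)), pair(pair(pair(a, a), c), c))   [R5 at 3.2]
3. m(a, pair(pair(c, c), pair(c, a)), pair(pair(pair(a, a), c), c))  →  c   [R3 at ε]

Reduce t₂ = pair(m(pair(c, m(a, pair(pair(c, m(pair(a, a), pair(a, c), c)), a), pair(pair(pair(a, a), pair(a, pair(a, c))), c))), m(a, pair(c, a), m(c, a, pair(pair(a, pair(c, m(a, a, a))), c))), c), c):
1. pair(m(pair(c, m(a, pair(pair(c, m(pair(a, a), pair(a, c), c)), a), pair(pair(pair(a, a), pair(a, pair(a, c))), c))), m(a, pair(c, a), m(c, a, pair(pair(a, pair(c, m(a, a, a))), c))), c), c)  →  pair(c, c)   [R1 at 1]

no — NF(t₁) = c, NF(t₂) = pair(c, c)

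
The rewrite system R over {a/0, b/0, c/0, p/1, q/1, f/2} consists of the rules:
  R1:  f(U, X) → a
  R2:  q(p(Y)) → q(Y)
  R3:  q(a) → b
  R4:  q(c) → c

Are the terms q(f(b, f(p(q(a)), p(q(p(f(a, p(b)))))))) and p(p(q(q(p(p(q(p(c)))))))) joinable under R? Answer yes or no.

no — NF(t₁) = b, NF(t₂) = p(p(c))

Reduce t₁ = q(f(b, f(p(q(a)), p(q(p(f(a, p(b)))))))):
1. q(f(b, f(p(q(a)), p(q(p(f(a, p(b))))))))  →  q(a)   [R1 at 1]
2. q(a)  →  b   [R3 at ε]

Reduce t₂ = p(p(q(q(p(p(q(p(c)))))))):
1. p(p(q(q(p(p(q(p(c))))))))  →  p(p(q(q(p(q(p(c)))))))   [R2 at 1.1.1]
2. p(p(q(q(p(q(p(c)))))))  →  p(p(q(q(q(p(c))))))   [R2 at 1.1.1]
3. p(p(q(q(q(p(c))))))  →  p(p(q(q(q(c)))))   [R2 at 1.1.1.1]
4. p(p(q(q(q(c)))))  →  p(p(q(q(c))))   [R4 at 1.1.1.1]
5. p(p(q(q(c))))  →  p(p(q(c)))   [R4 at 1.1.1]
6. p(p(q(c)))  →  p(p(c))   [R4 at 1.1]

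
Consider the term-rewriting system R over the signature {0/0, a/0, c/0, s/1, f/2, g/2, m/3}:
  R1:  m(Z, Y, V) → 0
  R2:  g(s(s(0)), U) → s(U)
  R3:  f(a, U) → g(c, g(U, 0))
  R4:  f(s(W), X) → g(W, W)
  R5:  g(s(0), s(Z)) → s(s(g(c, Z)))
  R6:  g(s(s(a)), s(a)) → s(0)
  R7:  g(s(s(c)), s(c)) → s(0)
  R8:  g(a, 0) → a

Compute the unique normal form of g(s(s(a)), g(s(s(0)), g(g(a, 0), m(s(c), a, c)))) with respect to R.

s(0)

1. g(s(s(a)), g(s(s(0)), g(g(a, 0), m(s(c), a, c))))  →  g(s(s(a)), s(g(g(a, 0), m(s(c), a, c))))   [R2 at 2]
2. g(s(s(a)), s(g(g(a, 0), m(s(c), a, c))))  →  g(s(s(a)), s(g(a, m(s(c), a, c))))   [R8 at 2.1.1]
3. g(s(s(a)), s(g(a, m(s(c), a, c))))  →  g(s(s(a)), s(g(a, 0)))   [R1 at 2.1.2]
4. g(s(s(a)), s(g(a, 0)))  →  g(s(s(a)), s(a))   [R8 at 2.1]
5. g(s(s(a)), s(a))  →  s(0)   [R6 at ε]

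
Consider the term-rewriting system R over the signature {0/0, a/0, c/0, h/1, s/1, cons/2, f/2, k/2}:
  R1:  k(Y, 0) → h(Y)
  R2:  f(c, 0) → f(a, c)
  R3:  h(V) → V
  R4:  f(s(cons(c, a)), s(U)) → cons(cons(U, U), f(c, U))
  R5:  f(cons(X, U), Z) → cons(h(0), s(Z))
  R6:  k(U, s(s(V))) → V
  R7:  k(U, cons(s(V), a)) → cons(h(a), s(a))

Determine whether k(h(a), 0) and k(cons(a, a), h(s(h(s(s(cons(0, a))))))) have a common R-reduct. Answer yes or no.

no — NF(t₁) = a, NF(t₂) = s(cons(0, a))

Reduce t₁ = k(h(a), 0):
1. k(h(a), 0)  →  h(h(a))   [R1 at ε]
2. h(h(a))  →  h(a)   [R3 at ε]
3. h(a)  →  a   [R3 at ε]

Reduce t₂ = k(cons(a, a), h(s(h(s(s(cons(0, a))))))):
1. k(cons(a, a), h(s(h(s(s(cons(0, a)))))))  →  k(cons(a, a), s(h(s(s(cons(0, a))))))   [R3 at 2]
2. k(cons(a, a), s(h(s(s(cons(0, a))))))  →  k(cons(a, a), s(s(s(cons(0, a)))))   [R3 at 2.1]
3. k(cons(a, a), s(s(s(cons(0, a)))))  →  s(cons(0, a))   [R6 at ε]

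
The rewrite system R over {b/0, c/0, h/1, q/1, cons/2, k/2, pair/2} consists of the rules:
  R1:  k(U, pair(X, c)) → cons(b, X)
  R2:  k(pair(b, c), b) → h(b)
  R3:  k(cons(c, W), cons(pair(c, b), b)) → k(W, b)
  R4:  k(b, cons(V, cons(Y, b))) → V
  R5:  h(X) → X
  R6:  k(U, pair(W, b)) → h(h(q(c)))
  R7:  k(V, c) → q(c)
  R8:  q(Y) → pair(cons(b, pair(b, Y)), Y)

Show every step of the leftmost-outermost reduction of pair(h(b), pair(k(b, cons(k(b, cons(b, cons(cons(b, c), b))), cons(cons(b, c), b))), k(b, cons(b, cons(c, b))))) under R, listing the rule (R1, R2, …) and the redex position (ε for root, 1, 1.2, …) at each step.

1. pair(h(b), pair(k(b, cons(k(b, cons(b, cons(cons(b, c), b))), cons(cons(b, c), b))), k(b, cons(b, cons(c, b)))))  →  pair(b, pair(k(b, cons(k(b, cons(b, cons(cons(b, c), b))), cons(cons(b, c), b))), k(b, cons(b, cons(c, b)))))   [R5 at 1]
2. pair(b, pair(k(b, cons(k(b, cons(b, cons(cons(b, c), b))), cons(cons(b, c), b))), k(b, cons(b, cons(c, b)))))  →  pair(b, pair(k(b, cons(b, cons(cons(b, c), b))), k(b, cons(b, cons(c, b)))))   [R4 at 2.1]
3. pair(b, pair(k(b, cons(b, cons(cons(b, c), b))), k(b, cons(b, cons(c, b)))))  →  pair(b, pair(b, k(b, cons(b, cons(c, b)))))   [R4 at 2.1]
4. pair(b, pair(b, k(b, cons(b, cons(c, b)))))  →  pair(b, pair(b, b))   [R4 at 2.2]

pair(b, pair(b, b))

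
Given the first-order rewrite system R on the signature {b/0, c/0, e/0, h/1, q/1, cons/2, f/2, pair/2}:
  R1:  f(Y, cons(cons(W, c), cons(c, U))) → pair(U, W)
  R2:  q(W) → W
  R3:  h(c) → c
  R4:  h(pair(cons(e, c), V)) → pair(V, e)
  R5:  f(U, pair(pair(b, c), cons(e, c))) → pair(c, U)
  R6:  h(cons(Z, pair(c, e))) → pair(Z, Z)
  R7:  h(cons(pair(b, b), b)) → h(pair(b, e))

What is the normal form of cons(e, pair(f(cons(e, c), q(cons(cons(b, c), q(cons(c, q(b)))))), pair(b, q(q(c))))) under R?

1. cons(e, pair(f(cons(e, c), q(cons(cons(b, c), q(cons(c, q(b)))))), pair(b, q(q(c)))))  →  cons(e, pair(f(cons(e, c), cons(cons(b, c), q(cons(c, q(b))))), pair(b, q(q(c)))))   [R2 at 2.1.2]
2. cons(e, pair(f(cons(e, c), cons(cons(b, c), q(cons(c, q(b))))), pair(b, q(q(c)))))  →  cons(e, pair(f(cons(e, c), cons(cons(b, c), cons(c, q(b)))), pair(b, q(q(c)))))   [R2 at 2.1.2.2]
3. cons(e, pair(f(cons(e, c), cons(cons(b, c), cons(c, q(b)))), pair(b, q(q(c)))))  →  cons(e, pair(pair(q(b), b), pair(b, q(q(c)))))   [R1 at 2.1]
4. cons(e, pair(pair(q(b), b), pair(b, q(q(c)))))  →  cons(e, pair(pair(b, b), pair(b, q(q(c)))))   [R2 at 2.1.1]
5. cons(e, pair(pair(b, b), pair(b, q(q(c)))))  →  cons(e, pair(pair(b, b), pair(b, q(c))))   [R2 at 2.2.2]
6. cons(e, pair(pair(b, b), pair(b, q(c))))  →  cons(e, pair(pair(b, b), pair(b, c)))   [R2 at 2.2.2]

cons(e, pair(pair(b, b), pair(b, c)))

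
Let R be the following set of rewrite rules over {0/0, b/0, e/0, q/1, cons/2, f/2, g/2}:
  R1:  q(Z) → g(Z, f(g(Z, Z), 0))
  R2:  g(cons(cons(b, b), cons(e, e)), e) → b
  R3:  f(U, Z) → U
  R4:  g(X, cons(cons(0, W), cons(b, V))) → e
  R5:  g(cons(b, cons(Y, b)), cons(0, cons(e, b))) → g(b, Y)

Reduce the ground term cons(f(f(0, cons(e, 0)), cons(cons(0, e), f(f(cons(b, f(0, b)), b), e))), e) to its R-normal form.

cons(0, e)

1. cons(f(f(0, cons(e, 0)), cons(cons(0, e), f(f(cons(b, f(0, b)), b), e))), e)  →  cons(f(0, cons(e, 0)), e)   [R3 at 1]
2. cons(f(0, cons(e, 0)), e)  →  cons(0, e)   [R3 at 1]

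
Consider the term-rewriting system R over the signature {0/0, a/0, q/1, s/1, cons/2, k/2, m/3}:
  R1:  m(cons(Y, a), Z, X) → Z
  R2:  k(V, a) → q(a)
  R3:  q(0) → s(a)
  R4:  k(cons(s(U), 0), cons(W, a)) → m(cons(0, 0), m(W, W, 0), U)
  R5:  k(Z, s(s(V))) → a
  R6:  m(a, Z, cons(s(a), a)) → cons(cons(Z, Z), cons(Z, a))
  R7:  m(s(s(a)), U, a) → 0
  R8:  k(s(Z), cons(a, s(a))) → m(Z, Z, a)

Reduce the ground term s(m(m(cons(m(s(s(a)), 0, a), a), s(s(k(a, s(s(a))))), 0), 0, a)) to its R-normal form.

1. s(m(m(cons(m(s(s(a)), 0, a), a), s(s(k(a, s(s(a))))), 0), 0, a))  →  s(m(s(s(k(a, s(s(a))))), 0, a))   [R1 at 1.1]
2. s(m(s(s(k(a, s(s(a))))), 0, a))  →  s(m(s(s(a)), 0, a))   [R5 at 1.1.1.1]
3. s(m(s(s(a)), 0, a))  →  s(0)   [R7 at 1]

s(0)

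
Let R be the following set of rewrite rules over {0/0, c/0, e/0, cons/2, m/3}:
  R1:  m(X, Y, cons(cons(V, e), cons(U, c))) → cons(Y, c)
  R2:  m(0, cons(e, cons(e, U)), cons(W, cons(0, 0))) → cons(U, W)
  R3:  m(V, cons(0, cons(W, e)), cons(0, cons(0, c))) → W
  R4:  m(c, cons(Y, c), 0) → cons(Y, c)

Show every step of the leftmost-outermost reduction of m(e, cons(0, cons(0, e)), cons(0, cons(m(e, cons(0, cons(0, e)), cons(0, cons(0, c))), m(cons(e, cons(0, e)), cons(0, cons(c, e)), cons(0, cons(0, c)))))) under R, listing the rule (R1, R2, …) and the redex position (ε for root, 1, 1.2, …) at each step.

1. m(e, cons(0, cons(0, e)), cons(0, cons(m(e, cons(0, cons(0, e)), cons(0, cons(0, c))), m(cons(e, cons(0, e)), cons(0, cons(c, e)), cons(0, cons(0, c))))))  →  m(e, cons(0, cons(0, e)), cons(0, cons(0, m(cons(e, cons(0, e)), cons(0, cons(c, e)), cons(0, cons(0, c))))))   [R3 at 3.2.1]
2. m(e, cons(0, cons(0, e)), cons(0, cons(0, m(cons(e, cons(0, e)), cons(0, cons(c, e)), cons(0, cons(0, c))))))  →  m(e, cons(0, cons(0, e)), cons(0, cons(0, c)))   [R3 at 3.2.2]
3. m(e, cons(0, cons(0, e)), cons(0, cons(0, c)))  →  0   [R3 at ε]

0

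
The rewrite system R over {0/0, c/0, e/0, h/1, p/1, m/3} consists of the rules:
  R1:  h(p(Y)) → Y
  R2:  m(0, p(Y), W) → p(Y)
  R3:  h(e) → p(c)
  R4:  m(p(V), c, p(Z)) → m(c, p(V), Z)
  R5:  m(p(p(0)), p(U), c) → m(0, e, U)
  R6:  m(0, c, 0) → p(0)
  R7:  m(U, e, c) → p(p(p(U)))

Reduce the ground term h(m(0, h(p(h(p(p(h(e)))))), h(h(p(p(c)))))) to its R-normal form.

1. h(m(0, h(p(h(p(p(h(e)))))), h(h(p(p(c))))))  →  h(m(0, h(p(p(h(e)))), h(h(p(p(c))))))   [R1 at 1.2]
2. h(m(0, h(p(p(h(e)))), h(h(p(p(c))))))  →  h(m(0, p(h(e)), h(h(p(p(c))))))   [R1 at 1.2]
3. h(m(0, p(h(e)), h(h(p(p(c))))))  →  h(p(h(e)))   [R2 at 1]
4. h(p(h(e)))  →  h(e)   [R1 at ε]
5. h(e)  →  p(c)   [R3 at ε]

p(c)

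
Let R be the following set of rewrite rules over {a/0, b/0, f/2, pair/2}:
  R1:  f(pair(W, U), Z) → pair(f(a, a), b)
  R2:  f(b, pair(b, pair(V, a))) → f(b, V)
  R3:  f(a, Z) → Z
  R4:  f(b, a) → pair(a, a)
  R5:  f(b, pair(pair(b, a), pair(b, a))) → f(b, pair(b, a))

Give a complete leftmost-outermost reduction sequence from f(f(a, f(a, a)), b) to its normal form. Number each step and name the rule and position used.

b

1. f(f(a, f(a, a)), b)  →  f(f(a, a), b)   [R3 at 1]
2. f(f(a, a), b)  →  f(a, b)   [R3 at 1]
3. f(a, b)  →  b   [R3 at ε]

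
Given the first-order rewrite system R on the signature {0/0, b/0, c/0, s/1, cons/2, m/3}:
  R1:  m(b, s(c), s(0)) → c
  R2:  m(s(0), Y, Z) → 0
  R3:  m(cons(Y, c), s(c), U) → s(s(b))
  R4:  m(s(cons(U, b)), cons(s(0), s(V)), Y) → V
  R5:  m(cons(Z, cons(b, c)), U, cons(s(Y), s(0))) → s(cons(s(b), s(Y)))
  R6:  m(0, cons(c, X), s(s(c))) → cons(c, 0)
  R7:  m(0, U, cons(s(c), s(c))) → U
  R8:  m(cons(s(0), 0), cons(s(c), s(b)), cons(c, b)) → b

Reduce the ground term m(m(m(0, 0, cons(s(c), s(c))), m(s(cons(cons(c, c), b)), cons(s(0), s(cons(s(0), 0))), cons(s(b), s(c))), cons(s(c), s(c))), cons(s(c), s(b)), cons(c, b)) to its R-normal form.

b

1. m(m(m(0, 0, cons(s(c), s(c))), m(s(cons(cons(c, c), b)), cons(s(0), s(cons(s(0), 0))), cons(s(b), s(c))), cons(s(c), s(c))), cons(s(c), s(b)), cons(c, b))  →  m(m(0, m(s(cons(cons(c, c), b)), cons(s(0), s(cons(s(0), 0))), cons(s(b), s(c))), cons(s(c), s(c))), cons(s(c), s(b)), cons(c, b))   [R7 at 1.1]
2. m(m(0, m(s(cons(cons(c, c), b)), cons(s(0), s(cons(s(0), 0))), cons(s(b), s(c))), cons(s(c), s(c))), cons(s(c), s(b)), cons(c, b))  →  m(m(s(cons(cons(c, c), b)), cons(s(0), s(cons(s(0), 0))), cons(s(b), s(c))), cons(s(c), s(b)), cons(c, b))   [R7 at 1]
3. m(m(s(cons(cons(c, c), b)), cons(s(0), s(cons(s(0), 0))), cons(s(b), s(c))), cons(s(c), s(b)), cons(c, b))  →  m(cons(s(0), 0), cons(s(c), s(b)), cons(c, b))   [R4 at 1]
4. m(cons(s(0), 0), cons(s(c), s(b)), cons(c, b))  →  b   [R8 at ε]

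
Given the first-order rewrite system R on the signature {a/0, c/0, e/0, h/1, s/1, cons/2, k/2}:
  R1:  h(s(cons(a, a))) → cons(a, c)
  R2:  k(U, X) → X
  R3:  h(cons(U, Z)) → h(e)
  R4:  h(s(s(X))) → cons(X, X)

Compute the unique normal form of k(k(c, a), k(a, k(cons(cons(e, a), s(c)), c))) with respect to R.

c

1. k(k(c, a), k(a, k(cons(cons(e, a), s(c)), c)))  →  k(a, k(cons(cons(e, a), s(c)), c))   [R2 at ε]
2. k(a, k(cons(cons(e, a), s(c)), c))  →  k(cons(cons(e, a), s(c)), c)   [R2 at ε]
3. k(cons(cons(e, a), s(c)), c)  →  c   [R2 at ε]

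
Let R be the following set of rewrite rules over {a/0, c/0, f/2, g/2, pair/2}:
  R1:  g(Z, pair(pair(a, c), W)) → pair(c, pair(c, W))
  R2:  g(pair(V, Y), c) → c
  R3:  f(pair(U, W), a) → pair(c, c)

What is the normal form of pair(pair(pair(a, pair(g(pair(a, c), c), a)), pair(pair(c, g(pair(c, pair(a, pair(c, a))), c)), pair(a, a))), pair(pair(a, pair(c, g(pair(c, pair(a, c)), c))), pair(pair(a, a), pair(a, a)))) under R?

pair(pair(pair(a, pair(c, a)), pair(pair(c, c), pair(a, a))), pair(pair(a, pair(c, c)), pair(pair(a, a), pair(a, a))))

1. pair(pair(pair(a, pair(g(pair(a, c), c), a)), pair(pair(c, g(pair(c, pair(a, pair(c, a))), c)), pair(a, a))), pair(pair(a, pair(c, g(pair(c, pair(a, c)), c))), pair(pair(a, a), pair(a, a))))  →  pair(pair(pair(a, pair(c, a)), pair(pair(c, g(pair(c, pair(a, pair(c, a))), c)), pair(a, a))), pair(pair(a, pair(c, g(pair(c, pair(a, c)), c))), pair(pair(a, a), pair(a, a))))   [R2 at 1.1.2.1]
2. pair(pair(pair(a, pair(c, a)), pair(pair(c, g(pair(c, pair(a, pair(c, a))), c)), pair(a, a))), pair(pair(a, pair(c, g(pair(c, pair(a, c)), c))), pair(pair(a, a), pair(a, a))))  →  pair(pair(pair(a, pair(c, a)), pair(pair(c, c), pair(a, a))), pair(pair(a, pair(c, g(pair(c, pair(a, c)), c))), pair(pair(a, a), pair(a, a))))   [R2 at 1.2.1.2]
3. pair(pair(pair(a, pair(c, a)), pair(pair(c, c), pair(a, a))), pair(pair(a, pair(c, g(pair(c, pair(a, c)), c))), pair(pair(a, a), pair(a, a))))  →  pair(pair(pair(a, pair(c, a)), pair(pair(c, c), pair(a, a))), pair(pair(a, pair(c, c)), pair(pair(a, a), pair(a, a))))   [R2 at 2.1.2.2]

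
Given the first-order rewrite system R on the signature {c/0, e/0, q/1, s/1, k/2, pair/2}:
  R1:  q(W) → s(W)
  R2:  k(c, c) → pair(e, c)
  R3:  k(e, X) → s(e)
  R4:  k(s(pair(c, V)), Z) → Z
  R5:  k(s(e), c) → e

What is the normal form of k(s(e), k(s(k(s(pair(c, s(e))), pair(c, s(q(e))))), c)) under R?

e

1. k(s(e), k(s(k(s(pair(c, s(e))), pair(c, s(q(e))))), c))  →  k(s(e), k(s(pair(c, s(q(e)))), c))   [R4 at 2.1.1]
2. k(s(e), k(s(pair(c, s(q(e)))), c))  →  k(s(e), c)   [R4 at 2]
3. k(s(e), c)  →  e   [R5 at ε]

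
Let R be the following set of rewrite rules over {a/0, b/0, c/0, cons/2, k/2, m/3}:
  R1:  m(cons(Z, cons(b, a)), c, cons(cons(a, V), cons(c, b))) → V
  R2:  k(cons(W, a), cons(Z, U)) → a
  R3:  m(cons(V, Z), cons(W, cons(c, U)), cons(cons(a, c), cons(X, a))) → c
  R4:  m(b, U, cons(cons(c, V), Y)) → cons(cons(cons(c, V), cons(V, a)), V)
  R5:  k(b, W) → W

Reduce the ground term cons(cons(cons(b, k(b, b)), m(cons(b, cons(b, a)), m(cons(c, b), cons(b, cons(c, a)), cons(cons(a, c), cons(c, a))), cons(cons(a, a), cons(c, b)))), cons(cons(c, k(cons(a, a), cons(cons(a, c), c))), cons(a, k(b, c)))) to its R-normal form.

cons(cons(cons(b, b), a), cons(cons(c, a), cons(a, c)))

1. cons(cons(cons(b, k(b, b)), m(cons(b, cons(b, a)), m(cons(c, b), cons(b, cons(c, a)), cons(cons(a, c), cons(c, a))), cons(cons(a, a), cons(c, b)))), cons(cons(c, k(cons(a, a), cons(cons(a, c), c))), cons(a, k(b, c))))  →  cons(cons(cons(b, b), m(cons(b, cons(b, a)), m(cons(c, b), cons(b, cons(c, a)), cons(cons(a, c), cons(c, a))), cons(cons(a, a), cons(c, b)))), cons(cons(c, k(cons(a, a), cons(cons(a, c), c))), cons(a, k(b, c))))   [R5 at 1.1.2]
2. cons(cons(cons(b, b), m(cons(b, cons(b, a)), m(cons(c, b), cons(b, cons(c, a)), cons(cons(a, c), cons(c, a))), cons(cons(a, a), cons(c, b)))), cons(cons(c, k(cons(a, a), cons(cons(a, c), c))), cons(a, k(b, c))))  →  cons(cons(cons(b, b), m(cons(b, cons(b, a)), c, cons(cons(a, a), cons(c, b)))), cons(cons(c, k(cons(a, a), cons(cons(a, c), c))), cons(a, k(b, c))))   [R3 at 1.2.2]
3. cons(cons(cons(b, b), m(cons(b, cons(b, a)), c, cons(cons(a, a), cons(c, b)))), cons(cons(c, k(cons(a, a), cons(cons(a, c), c))), cons(a, k(b, c))))  →  cons(cons(cons(b, b), a), cons(cons(c, k(cons(a, a), cons(cons(a, c), c))), cons(a, k(b, c))))   [R1 at 1.2]
4. cons(cons(cons(b, b), a), cons(cons(c, k(cons(a, a), cons(cons(a, c), c))), cons(a, k(b, c))))  →  cons(cons(cons(b, b), a), cons(cons(c, a), cons(a, k(b, c))))   [R2 at 2.1.2]
5. cons(cons(cons(b, b), a), cons(cons(c, a), cons(a, k(b, c))))  →  cons(cons(cons(b, b), a), cons(cons(c, a), cons(a, c)))   [R5 at 2.2.2]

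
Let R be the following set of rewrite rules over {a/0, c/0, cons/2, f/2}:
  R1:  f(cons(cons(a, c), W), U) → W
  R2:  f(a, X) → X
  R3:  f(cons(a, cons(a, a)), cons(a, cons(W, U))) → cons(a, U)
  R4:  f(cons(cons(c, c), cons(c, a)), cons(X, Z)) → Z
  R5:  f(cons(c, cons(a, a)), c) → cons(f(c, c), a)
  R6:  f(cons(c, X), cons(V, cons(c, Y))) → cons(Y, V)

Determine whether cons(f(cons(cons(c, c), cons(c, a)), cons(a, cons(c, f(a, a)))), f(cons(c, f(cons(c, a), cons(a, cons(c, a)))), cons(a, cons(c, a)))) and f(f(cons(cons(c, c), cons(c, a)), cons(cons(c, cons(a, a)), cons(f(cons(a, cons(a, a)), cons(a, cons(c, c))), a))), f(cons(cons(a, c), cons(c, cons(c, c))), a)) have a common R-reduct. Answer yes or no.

no — NF(t₁) = cons(cons(c, a), cons(a, a)), NF(t₂) = a

Reduce t₁ = cons(f(cons(cons(c, c), cons(c, a)), cons(a, cons(c, f(a, a)))), f(cons(c, f(cons(c, a), cons(a, cons(c, a)))), cons(a, cons(c, a)))):
1. cons(f(cons(cons(c, c), cons(c, a)), cons(a, cons(c, f(a, a)))), f(cons(c, f(cons(c, a), cons(a, cons(c, a)))), cons(a, cons(c, a))))  →  cons(cons(c, f(a, a)), f(cons(c, f(cons(c, a), cons(a, cons(c, a)))), cons(a, cons(c, a))))   [R4 at 1]
2. cons(cons(c, f(a, a)), f(cons(c, f(cons(c, a), cons(a, cons(c, a)))), cons(a, cons(c, a))))  →  cons(cons(c, a), f(cons(c, f(cons(c, a), cons(a, cons(c, a)))), cons(a, cons(c, a))))   [R2 at 1.2]
3. cons(cons(c, a), f(cons(c, f(cons(c, a), cons(a, cons(c, a)))), cons(a, cons(c, a))))  →  cons(cons(c, a), cons(a, a))   [R6 at 2]

Reduce t₂ = f(f(cons(cons(c, c), cons(c, a)), cons(cons(c, cons(a, a)), cons(f(cons(a, cons(a, a)), cons(a, cons(c, c))), a))), f(cons(cons(a, c), cons(c, cons(c, c))), a)):
1. f(f(cons(cons(c, c), cons(c, a)), cons(cons(c, cons(a, a)), cons(f(cons(a, cons(a, a)), cons(a, cons(c, c))), a))), f(cons(cons(a, c), cons(c, cons(c, c))), a))  →  f(cons(f(cons(a, cons(a, a)), cons(a, cons(c, c))), a), f(cons(cons(a, c), cons(c, cons(c, c))), a))   [R4 at 1]
2. f(cons(f(cons(a, cons(a, a)), cons(a, cons(c, c))), a), f(cons(cons(a, c), cons(c, cons(c, c))), a))  →  f(cons(cons(a, c), a), f(cons(cons(a, c), cons(c, cons(c, c))), a))   [R3 at 1.1]
3. f(cons(cons(a, c), a), f(cons(cons(a, c), cons(c, cons(c, c))), a))  →  a   [R1 at ε]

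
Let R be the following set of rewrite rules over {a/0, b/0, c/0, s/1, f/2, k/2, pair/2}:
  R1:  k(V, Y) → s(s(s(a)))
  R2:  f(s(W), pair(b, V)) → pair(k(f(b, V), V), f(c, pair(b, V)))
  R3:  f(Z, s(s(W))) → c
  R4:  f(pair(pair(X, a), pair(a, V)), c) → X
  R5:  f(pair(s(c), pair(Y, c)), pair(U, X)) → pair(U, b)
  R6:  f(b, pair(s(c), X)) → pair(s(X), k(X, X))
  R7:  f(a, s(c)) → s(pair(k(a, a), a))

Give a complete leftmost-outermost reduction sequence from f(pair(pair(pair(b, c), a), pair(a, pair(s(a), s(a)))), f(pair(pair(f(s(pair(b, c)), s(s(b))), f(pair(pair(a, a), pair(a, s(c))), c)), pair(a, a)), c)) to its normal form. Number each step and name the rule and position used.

pair(b, c)

1. f(pair(pair(pair(b, c), a), pair(a, pair(s(a), s(a)))), f(pair(pair(f(s(pair(b, c)), s(s(b))), f(pair(pair(a, a), pair(a, s(c))), c)), pair(a, a)), c))  →  f(pair(pair(pair(b, c), a), pair(a, pair(s(a), s(a)))), f(pair(pair(c, f(pair(pair(a, a), pair(a, s(c))), c)), pair(a, a)), c))   [R3 at 2.1.1.1]
2. f(pair(pair(pair(b, c), a), pair(a, pair(s(a), s(a)))), f(pair(pair(c, f(pair(pair(a, a), pair(a, s(c))), c)), pair(a, a)), c))  →  f(pair(pair(pair(b, c), a), pair(a, pair(s(a), s(a)))), f(pair(pair(c, a), pair(a, a)), c))   [R4 at 2.1.1.2]
3. f(pair(pair(pair(b, c), a), pair(a, pair(s(a), s(a)))), f(pair(pair(c, a), pair(a, a)), c))  →  f(pair(pair(pair(b, c), a), pair(a, pair(s(a), s(a)))), c)   [R4 at 2]
4. f(pair(pair(pair(b, c), a), pair(a, pair(s(a), s(a)))), c)  →  pair(b, c)   [R4 at ε]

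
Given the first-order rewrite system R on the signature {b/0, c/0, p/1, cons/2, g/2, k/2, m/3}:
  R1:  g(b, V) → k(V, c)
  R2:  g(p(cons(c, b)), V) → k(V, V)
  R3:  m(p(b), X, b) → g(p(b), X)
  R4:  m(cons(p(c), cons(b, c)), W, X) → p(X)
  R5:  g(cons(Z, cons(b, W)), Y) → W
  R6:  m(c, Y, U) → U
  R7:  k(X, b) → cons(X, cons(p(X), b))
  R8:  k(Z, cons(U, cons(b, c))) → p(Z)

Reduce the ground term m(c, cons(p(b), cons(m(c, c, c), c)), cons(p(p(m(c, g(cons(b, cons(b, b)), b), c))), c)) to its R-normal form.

cons(p(p(c)), c)

1. m(c, cons(p(b), cons(m(c, c, c), c)), cons(p(p(m(c, g(cons(b, cons(b, b)), b), c))), c))  →  cons(p(p(m(c, g(cons(b, cons(b, b)), b), c))), c)   [R6 at ε]
2. cons(p(p(m(c, g(cons(b, cons(b, b)), b), c))), c)  →  cons(p(p(c)), c)   [R6 at 1.1.1]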